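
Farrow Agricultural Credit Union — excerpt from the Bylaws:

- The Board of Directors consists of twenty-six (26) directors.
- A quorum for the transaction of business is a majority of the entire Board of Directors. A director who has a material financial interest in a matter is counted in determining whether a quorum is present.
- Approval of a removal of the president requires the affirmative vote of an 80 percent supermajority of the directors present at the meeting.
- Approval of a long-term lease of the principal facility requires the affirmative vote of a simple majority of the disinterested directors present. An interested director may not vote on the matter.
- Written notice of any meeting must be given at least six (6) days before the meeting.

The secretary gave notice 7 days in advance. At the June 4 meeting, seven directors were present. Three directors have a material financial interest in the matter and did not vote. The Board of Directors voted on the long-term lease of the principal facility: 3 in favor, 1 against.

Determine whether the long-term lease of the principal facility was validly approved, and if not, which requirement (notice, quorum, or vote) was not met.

Notice: 7 days given; 6 required (7 ≥ 6). Satisfied.
Quorum: 7 present (interested directors count toward quorum); quorum is 14. Not satisfied.
Vote: the long-term lease of the principal facility requires a majority of the disinterested directors present (7 − 3 = 4). A majority of 4 is 3, so 3 affirmative votes are needed; 3 voted in favor. Satisfied. (Moot — without a quorum no business can be validly transacted.)

Invalid — quorum requirement not satisfied.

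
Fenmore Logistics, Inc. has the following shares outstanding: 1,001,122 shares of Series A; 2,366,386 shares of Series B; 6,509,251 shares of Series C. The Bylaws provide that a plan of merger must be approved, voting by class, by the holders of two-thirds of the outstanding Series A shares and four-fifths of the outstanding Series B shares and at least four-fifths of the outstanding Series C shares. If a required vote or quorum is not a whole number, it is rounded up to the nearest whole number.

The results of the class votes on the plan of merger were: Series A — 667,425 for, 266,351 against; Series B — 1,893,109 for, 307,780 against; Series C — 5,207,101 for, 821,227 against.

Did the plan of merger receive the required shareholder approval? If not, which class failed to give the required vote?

Series A: 2/3 of 1001122 = 667414.67, rounded up to 667415; 667,415 required, 667,425 in favor — approved.
Series B: 4/5 of 2366386 = 1893108.80, rounded up to 1893109; 1,893,109 required, 1,893,109 in favor — approved.
Series C: 4/5 of 6509251 = 5207400.80, rounded up to 5207401; 5,207,401 required, 5,207,101 in favor — not approved.

Not approved — the Series C shares did not give the required vote.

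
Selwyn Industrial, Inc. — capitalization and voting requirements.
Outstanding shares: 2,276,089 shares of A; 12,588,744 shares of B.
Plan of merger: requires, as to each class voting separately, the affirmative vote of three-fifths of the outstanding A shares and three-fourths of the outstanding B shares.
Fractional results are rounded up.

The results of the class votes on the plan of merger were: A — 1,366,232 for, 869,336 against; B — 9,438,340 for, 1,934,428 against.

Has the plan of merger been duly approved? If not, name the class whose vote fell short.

Not approved — the B shares did not give the required vote.

A: 3/5 of 2276089 = 1365653.40, rounded up to 1365654; 1,365,654 required, 1,366,232 in favor — approved.
B: 3/4 of 12588744 = 9441558; 9,441,558 required, 9,438,340 in favor — not approved.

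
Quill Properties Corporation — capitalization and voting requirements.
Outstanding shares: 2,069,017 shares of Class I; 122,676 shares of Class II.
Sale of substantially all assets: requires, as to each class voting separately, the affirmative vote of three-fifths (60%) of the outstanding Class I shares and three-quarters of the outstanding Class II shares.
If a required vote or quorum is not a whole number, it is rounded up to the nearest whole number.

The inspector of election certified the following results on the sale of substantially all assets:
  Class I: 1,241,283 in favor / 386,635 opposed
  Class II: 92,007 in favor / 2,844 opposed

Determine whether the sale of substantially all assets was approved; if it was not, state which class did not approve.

Not approved — the Class I shares did not give the required vote.

Class I: 3/5 of 2069017 = 1241410.20, rounded up to 1241411; 1,241,411 required, 1,241,283 in favor — not approved.
Class II: 3/4 of 122676 = 92007; 92,007 required, 92,007 in favor — approved.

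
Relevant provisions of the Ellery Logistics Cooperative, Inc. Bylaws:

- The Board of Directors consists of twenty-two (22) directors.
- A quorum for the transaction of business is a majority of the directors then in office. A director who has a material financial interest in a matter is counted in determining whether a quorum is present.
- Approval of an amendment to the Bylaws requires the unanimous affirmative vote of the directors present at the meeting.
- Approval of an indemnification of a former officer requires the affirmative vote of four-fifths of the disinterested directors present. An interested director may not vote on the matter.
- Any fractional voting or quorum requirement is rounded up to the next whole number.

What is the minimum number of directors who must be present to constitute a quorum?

A majority of 22 is 12.

12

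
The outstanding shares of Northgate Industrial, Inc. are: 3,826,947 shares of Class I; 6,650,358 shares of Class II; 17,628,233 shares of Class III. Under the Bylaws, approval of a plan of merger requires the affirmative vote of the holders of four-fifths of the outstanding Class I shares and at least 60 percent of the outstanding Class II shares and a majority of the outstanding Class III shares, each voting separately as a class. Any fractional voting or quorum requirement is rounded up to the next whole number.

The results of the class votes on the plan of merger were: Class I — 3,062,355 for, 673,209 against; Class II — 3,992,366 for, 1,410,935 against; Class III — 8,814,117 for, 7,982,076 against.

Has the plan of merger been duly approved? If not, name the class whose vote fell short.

Class I: 4/5 of 3826947 = 3061557.60, rounded up to 3061558; 3,061,558 required, 3,062,355 in favor — approved.
Class II: 3/5 of 6650358 = 3990214.80, rounded up to 3990215; 3,990,215 required, 3,992,366 in favor — approved.
Class III: a majority of 17628233 is 8814117; 8,814,117 required, 8,814,117 in favor — approved.

Approved — every class gave the required vote.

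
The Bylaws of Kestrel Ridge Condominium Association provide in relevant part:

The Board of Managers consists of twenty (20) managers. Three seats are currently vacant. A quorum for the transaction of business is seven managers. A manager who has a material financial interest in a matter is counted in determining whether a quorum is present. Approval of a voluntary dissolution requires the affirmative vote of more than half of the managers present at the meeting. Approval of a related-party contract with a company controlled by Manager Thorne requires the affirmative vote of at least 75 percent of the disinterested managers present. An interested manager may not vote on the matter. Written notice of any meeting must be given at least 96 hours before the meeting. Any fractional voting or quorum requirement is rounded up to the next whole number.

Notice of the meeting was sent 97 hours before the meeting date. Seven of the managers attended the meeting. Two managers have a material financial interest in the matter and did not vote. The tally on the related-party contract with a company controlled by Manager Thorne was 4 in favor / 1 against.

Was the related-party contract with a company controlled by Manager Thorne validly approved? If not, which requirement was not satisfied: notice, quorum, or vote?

Notice: 97 hours given; 96 required (97 ≥ 96). Satisfied.
Quorum: 7 present (interested managers count toward quorum); quorum is 7. Satisfied.
Vote: the related-party contract with a company controlled by Manager Thorne requires three-fourths of the disinterested managers present (7 − 2 = 5). 3/4 of 5 = 3.75, rounded up to 4, so 4 affirmative votes are needed; 4 voted in favor. Satisfied.

Valid — all requirements satisfied.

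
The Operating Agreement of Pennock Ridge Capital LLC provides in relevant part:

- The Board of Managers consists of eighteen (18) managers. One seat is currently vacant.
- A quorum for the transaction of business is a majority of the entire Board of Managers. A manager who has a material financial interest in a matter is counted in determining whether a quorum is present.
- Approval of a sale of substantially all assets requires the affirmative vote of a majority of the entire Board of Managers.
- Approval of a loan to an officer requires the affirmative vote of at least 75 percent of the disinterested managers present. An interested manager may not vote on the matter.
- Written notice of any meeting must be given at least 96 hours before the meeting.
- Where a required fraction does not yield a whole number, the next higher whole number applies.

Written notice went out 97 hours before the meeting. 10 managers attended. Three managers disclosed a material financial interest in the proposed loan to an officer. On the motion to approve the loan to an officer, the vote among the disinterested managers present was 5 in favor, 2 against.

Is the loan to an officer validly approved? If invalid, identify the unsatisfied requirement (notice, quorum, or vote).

Notice: 97 hours given; 96 required (97 ≥ 96). Satisfied.
Quorum: 10 present (interested managers count toward quorum); quorum is 10. Satisfied.
Vote: the loan to an officer requires three-fourths of the disinterested managers present (10 − 3 = 7). 3/4 of 7 = 5.25, rounded up to 6, so 6 affirmative votes are needed; 5 voted in favor. Not satisfied.

Invalid — vote requirement not satisfied.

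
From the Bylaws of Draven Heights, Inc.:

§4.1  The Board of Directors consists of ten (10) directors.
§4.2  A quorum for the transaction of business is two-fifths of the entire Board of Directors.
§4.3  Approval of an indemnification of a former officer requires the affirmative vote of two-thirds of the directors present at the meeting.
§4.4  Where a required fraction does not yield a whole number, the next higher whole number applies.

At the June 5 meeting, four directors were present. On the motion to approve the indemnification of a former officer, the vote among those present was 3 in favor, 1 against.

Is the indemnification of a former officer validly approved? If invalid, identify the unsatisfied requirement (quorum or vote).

Valid — all requirements satisfied.

Quorum: 4 present; quorum is 4. Satisfied.
Vote: the indemnification of a former officer requires two-thirds of the directors present (4). 2/3 of 4 = 2.67, rounded up to 3, so 3 affirmative votes are needed; 3 voted in favor. Satisfied.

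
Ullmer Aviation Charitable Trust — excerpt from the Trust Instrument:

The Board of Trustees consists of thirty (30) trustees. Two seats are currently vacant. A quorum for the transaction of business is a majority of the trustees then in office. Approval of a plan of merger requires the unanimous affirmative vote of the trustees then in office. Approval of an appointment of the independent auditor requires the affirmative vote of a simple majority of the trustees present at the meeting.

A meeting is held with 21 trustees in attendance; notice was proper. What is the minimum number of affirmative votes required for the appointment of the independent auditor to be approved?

The appointment of the independent auditor requires a majority of the trustees present (21).
A majority of 21 is 11.

11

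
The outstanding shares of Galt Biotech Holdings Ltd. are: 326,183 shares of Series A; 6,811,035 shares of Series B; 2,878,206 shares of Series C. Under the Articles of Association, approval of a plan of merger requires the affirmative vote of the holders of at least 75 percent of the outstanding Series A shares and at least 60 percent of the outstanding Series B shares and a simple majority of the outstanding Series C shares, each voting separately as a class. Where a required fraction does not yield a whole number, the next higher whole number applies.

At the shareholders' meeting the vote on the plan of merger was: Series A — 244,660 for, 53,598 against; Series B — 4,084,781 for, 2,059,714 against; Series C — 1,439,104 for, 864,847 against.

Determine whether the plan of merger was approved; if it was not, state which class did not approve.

Series A: 3/4 of 326183 = 244637.25, rounded up to 244638; 244,638 required, 244,660 in favor — approved.
Series B: 3/5 of 6811035 = 4086621; 4,086,621 required, 4,084,781 in favor — not approved.
Series C: a majority of 2878206 is 1439104; 1,439,104 required, 1,439,104 in favor — approved.

Not approved — the Series B shares did not give the required vote.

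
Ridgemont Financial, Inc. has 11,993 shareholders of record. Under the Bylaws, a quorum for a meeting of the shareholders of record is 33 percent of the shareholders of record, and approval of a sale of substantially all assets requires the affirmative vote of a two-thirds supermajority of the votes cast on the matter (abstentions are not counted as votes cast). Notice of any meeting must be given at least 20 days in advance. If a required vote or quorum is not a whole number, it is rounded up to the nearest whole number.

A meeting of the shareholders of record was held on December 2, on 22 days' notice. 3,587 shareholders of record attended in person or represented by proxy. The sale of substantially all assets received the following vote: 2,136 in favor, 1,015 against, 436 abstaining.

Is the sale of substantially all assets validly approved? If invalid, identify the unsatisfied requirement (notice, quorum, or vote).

Invalid — quorum requirement not satisfied.

Notice: 22 days given; 20 required. Satisfied.
Quorum: 33% of 11,993 = 3,957.69, rounded up to 3,958; 3,587 present. Not satisfied.
Vote: requires two-thirds of the votes cast (3,587 − 436 abstaining = 3,151); 2/3 of 3151 = 2100.67, rounded up to 2101, so 2,101 needed; 2,136 in favor. Satisfied.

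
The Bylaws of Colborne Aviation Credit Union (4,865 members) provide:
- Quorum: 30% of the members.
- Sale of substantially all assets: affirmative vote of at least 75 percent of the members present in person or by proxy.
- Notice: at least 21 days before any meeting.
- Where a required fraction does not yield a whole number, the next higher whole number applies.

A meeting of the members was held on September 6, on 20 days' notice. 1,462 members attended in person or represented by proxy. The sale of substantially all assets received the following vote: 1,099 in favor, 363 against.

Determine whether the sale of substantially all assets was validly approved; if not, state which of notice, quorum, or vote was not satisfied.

Notice: 20 days given; 21 required. Not satisfied.
Quorum: 30% of 4,865 = 1,459.50, rounded up to 1,460; 1,462 present. Satisfied.
Vote: requires three-fourths of those present (1,462); 3/4 of 1462 = 1096.50, rounded up to 1097, so 1,097 needed; 1,099 in favor. Satisfied.

Invalid — notice requirement not satisfied.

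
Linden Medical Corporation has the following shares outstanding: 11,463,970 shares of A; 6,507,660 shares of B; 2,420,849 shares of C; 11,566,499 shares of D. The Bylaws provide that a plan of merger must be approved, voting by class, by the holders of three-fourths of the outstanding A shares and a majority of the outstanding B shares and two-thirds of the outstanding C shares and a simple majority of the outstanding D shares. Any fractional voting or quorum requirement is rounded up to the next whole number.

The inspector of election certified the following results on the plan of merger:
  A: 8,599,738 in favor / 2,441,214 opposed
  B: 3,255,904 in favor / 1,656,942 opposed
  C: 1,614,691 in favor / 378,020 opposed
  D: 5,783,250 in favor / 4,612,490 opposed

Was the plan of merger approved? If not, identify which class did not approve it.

Approved — every class gave the required vote.

A: 3/4 of 11463970 = 8597977.50, rounded up to 8597978; 8,597,978 required, 8,599,738 in favor — approved.
B: a majority of 6507660 is 3253831; 3,253,831 required, 3,255,904 in favor — approved.
C: 2/3 of 2420849 = 1613899.33, rounded up to 1613900; 1,613,900 required, 1,614,691 in favor — approved.
D: a majority of 11566499 is 5783250; 5,783,250 required, 5,783,250 in favor — approved.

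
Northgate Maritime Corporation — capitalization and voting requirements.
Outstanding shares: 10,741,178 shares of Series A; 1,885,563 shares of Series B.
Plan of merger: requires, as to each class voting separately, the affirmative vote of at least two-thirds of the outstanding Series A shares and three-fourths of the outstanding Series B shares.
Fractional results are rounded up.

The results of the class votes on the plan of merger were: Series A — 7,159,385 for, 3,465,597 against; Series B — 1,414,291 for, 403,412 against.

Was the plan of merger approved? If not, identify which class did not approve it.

Not approved — the Series A shares did not give the required vote.

Series A: 2/3 of 10741178 = 7160785.33, rounded up to 7160786; 7,160,786 required, 7,159,385 in favor — not approved.
Series B: 3/4 of 1885563 = 1414172.25, rounded up to 1414173; 1,414,173 required, 1,414,291 in favor — approved.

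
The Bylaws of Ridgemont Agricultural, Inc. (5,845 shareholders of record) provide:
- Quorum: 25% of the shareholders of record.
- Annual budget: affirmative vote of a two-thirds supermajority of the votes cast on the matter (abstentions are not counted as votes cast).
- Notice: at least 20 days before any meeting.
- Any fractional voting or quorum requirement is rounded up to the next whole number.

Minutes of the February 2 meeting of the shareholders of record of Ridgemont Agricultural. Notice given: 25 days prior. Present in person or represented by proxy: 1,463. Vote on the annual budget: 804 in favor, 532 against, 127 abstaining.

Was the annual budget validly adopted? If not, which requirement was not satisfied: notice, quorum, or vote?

Invalid — vote requirement not satisfied.

Notice: 25 days given; 20 required. Satisfied.
Quorum: 25% of 5,845 = 1,461.25, rounded up to 1,462; 1,463 present. Satisfied.
Vote: requires two-thirds of the votes cast (1,463 − 127 abstaining = 1,336); 2/3 of 1336 = 890.67, rounded up to 891, so 891 needed; 804 in favor. Not satisfied.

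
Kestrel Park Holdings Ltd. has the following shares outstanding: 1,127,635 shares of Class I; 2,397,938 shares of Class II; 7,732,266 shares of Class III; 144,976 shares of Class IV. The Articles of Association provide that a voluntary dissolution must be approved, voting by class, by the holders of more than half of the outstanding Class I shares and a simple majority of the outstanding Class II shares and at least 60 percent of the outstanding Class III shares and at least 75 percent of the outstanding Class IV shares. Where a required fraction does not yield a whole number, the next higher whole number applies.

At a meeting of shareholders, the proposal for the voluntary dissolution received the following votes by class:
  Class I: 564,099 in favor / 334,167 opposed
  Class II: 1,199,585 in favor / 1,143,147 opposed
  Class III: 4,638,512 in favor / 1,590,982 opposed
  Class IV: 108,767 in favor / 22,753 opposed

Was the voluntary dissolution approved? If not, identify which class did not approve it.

Class I: a majority of 1127635 is 563818; 563,818 required, 564,099 in favor — approved.
Class II: a majority of 2397938 is 1198970; 1,198,970 required, 1,199,585 in favor — approved.
Class III: 3/5 of 7732266 = 4639359.60, rounded up to 4639360; 4,639,360 required, 4,638,512 in favor — not approved.
Class IV: 3/4 of 144976 = 108732; 108,732 required, 108,767 in favor — approved.

Not approved — the Class III shares did not give the required vote.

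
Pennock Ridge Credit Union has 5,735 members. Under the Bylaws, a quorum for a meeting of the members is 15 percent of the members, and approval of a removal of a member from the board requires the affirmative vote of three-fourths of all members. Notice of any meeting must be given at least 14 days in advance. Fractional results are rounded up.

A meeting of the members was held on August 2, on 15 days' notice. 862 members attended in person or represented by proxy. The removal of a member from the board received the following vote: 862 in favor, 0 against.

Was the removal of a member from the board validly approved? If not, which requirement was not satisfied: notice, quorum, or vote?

Notice: 15 days given; 14 required. Satisfied.
Quorum: 15% of 5,735 = 860.25, rounded up to 861; 862 present. Satisfied.
Vote: requires three-fourths of all members (5,735); 3/4 of 5735 = 4301.25, rounded up to 4302, so 4,302 needed; 862 in favor. Not satisfied.

Invalid — vote requirement not satisfied.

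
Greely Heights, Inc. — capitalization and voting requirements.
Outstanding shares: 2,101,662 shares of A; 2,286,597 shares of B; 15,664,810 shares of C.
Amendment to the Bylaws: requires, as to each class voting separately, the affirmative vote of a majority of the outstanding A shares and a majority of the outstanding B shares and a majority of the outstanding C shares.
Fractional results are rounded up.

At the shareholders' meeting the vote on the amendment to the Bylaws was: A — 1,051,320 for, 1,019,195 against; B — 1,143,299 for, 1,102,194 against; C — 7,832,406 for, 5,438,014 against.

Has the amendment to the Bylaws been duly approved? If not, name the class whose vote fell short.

A: a majority of 2101662 is 1050832; 1,050,832 required, 1,051,320 in favor — approved.
B: a majority of 2286597 is 1143299; 1,143,299 required, 1,143,299 in favor — approved.
C: a majority of 15664810 is 7832406; 7,832,406 required, 7,832,406 in favor — approved.

Approved — every class gave the required vote.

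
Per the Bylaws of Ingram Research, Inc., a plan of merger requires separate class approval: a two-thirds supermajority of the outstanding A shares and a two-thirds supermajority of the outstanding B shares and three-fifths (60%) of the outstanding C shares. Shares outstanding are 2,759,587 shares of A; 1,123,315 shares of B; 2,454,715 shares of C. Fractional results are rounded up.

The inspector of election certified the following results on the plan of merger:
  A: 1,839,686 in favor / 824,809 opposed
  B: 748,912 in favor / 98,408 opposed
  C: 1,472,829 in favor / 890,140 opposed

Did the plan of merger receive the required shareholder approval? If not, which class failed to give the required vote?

Not approved — the A shares did not give the required vote.

A: 2/3 of 2759587 = 1839724.67, rounded up to 1839725; 1,839,725 required, 1,839,686 in favor — not approved.
B: 2/3 of 1123315 = 748876.67, rounded up to 748877; 748,877 required, 748,912 in favor — approved.
C: 3/5 of 2454715 = 1472829; 1,472,829 required, 1,472,829 in favor — approved.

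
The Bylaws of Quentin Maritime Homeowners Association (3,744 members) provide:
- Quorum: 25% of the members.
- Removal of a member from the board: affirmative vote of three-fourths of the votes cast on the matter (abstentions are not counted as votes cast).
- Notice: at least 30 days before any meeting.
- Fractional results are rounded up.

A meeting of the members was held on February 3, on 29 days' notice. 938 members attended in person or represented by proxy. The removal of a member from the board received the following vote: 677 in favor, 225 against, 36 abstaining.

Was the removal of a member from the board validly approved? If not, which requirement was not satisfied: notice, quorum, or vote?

Invalid — notice requirement not satisfied.

Notice: 29 days given; 30 required. Not satisfied.
Quorum: 25% of 3,744 = 936; 938 present. Satisfied.
Vote: requires three-fourths of the votes cast (938 − 36 abstaining = 902); 3/4 of 902 = 676.50, rounded up to 677, so 677 needed; 677 in favor. Satisfied.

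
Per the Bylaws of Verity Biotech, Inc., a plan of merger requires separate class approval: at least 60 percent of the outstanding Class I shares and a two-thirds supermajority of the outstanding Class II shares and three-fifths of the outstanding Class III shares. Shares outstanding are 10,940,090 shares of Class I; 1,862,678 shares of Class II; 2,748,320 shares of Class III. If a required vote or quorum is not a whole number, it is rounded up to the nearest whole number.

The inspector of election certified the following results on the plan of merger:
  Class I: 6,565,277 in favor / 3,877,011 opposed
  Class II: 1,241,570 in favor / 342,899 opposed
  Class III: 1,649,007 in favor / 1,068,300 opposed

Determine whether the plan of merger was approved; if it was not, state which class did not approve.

Not approved — the Class II shares did not give the required vote.

Class I: 3/5 of 10940090 = 6564054; 6,564,054 required, 6,565,277 in favor — approved.
Class II: 2/3 of 1862678 = 1241785.33, rounded up to 1241786; 1,241,786 required, 1,241,570 in favor — not approved.
Class III: 3/5 of 2748320 = 1648992; 1,648,992 required, 1,649,007 in favor — approved.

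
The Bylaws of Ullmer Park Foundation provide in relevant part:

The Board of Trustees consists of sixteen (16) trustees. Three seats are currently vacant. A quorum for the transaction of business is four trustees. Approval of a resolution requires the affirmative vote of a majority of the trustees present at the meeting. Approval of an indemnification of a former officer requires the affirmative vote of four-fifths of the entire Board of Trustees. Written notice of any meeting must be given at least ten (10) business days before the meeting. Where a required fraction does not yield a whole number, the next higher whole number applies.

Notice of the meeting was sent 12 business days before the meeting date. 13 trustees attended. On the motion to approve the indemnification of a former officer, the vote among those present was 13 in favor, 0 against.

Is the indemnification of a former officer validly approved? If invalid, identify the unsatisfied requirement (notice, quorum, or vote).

Valid — all requirements satisfied.

Notice: 12 business days given; 10 required (12 ≥ 10). Satisfied.
Quorum: 13 present; quorum is 4. Satisfied.
Vote: the indemnification of a former officer requires four-fifths of the entire Board of Trustees (16). 4/5 of 16 = 12.80, rounded up to 13, so 13 affirmative votes are needed; 13 voted in favor. Satisfied.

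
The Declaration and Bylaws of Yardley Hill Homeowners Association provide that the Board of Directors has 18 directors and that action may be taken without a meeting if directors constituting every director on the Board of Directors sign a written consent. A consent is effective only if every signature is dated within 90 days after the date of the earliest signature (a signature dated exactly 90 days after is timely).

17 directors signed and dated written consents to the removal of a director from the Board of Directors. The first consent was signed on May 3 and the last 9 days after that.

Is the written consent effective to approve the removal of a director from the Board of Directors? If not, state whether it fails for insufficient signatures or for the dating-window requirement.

Signatures required: all of 18 — unanimous means all 18, so 18 needed; 17 signed. Insufficient.
Dating window: the latest signature is 9 days after the earliest; the limit is 90 days. Within the window.

Not effective — insufficient signatures.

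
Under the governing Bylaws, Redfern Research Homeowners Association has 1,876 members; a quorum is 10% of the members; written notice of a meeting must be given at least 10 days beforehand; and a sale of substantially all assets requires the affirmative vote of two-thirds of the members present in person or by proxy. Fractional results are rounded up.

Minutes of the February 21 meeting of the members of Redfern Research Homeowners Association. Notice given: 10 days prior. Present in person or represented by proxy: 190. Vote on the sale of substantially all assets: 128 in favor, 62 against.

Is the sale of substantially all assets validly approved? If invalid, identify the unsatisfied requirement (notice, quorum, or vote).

Notice: 10 days given; 10 required. Satisfied.
Quorum: 10% of 1,876 = 187.60, rounded up to 188; 190 present. Satisfied.
Vote: requires two-thirds of those present (190); 2/3 of 190 = 126.67, rounded up to 127, so 127 needed; 128 in favor. Satisfied.

Valid — all requirements satisfied.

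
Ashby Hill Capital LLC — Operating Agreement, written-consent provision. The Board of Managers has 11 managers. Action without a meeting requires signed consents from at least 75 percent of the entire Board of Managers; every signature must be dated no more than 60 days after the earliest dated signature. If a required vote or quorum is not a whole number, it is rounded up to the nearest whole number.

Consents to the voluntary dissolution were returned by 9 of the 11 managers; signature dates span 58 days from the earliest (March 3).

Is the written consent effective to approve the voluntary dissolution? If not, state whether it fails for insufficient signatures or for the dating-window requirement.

Effective — both the signature and dating-window requirements are satisfied.

Signatures required: at least 75 percent of 11 — 3/4 of 11 = 8.25, rounded up to 9, so 9 needed; 9 signed. Sufficient.
Dating window: the latest signature is 58 days after the earliest; the limit is 60 days. Within the window.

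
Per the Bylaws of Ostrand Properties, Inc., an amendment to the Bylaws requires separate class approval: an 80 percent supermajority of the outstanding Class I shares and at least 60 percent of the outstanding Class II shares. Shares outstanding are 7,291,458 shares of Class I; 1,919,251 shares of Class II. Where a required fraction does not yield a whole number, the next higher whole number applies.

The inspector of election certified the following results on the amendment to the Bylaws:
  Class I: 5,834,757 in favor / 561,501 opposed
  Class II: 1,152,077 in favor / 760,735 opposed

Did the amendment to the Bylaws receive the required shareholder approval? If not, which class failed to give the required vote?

Class I: 4/5 of 7291458 = 5833166.40, rounded up to 5833167; 5,833,167 required, 5,834,757 in favor — approved.
Class II: 3/5 of 1919251 = 1151550.60, rounded up to 1151551; 1,151,551 required, 1,152,077 in favor — approved.

Approved — every class gave the required vote.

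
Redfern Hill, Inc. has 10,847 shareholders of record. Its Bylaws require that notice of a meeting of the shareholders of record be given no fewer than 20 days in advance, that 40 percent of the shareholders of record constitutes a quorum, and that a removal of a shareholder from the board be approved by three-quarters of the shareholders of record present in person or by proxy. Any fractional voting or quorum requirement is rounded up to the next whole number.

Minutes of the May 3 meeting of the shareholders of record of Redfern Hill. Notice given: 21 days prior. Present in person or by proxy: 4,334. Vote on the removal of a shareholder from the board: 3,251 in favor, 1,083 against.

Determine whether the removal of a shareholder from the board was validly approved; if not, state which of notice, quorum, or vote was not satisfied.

Invalid — quorum requirement not satisfied.

Notice: 21 days given; 20 required. Satisfied.
Quorum: 40% of 10,847 = 4,338.80, rounded up to 4,339; 4,334 present. Not satisfied.
Vote: requires three-fourths of those present (4,334); 3/4 of 4334 = 3250.50, rounded up to 3251, so 3,251 needed; 3,251 in favor. Satisfied.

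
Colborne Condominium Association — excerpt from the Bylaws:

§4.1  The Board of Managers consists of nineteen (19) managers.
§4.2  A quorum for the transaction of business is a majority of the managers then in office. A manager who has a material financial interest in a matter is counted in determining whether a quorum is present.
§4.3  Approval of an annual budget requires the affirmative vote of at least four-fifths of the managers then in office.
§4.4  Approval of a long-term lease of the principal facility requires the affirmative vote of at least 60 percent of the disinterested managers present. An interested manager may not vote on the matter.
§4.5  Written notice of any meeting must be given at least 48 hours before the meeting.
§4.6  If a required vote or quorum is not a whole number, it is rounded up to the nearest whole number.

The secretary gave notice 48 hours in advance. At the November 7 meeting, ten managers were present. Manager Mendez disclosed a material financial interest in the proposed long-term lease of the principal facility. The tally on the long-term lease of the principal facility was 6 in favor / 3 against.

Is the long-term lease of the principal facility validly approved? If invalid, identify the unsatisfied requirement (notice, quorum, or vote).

Notice: 48 hours given; 48 required (48 ≥ 48). Satisfied.
Quorum: 10 present (interested managers count toward quorum); quorum is 10. Satisfied.
Vote: the long-term lease of the principal facility requires three-fifths of the disinterested managers present (10 − 1 = 9). 3/5 of 9 = 5.40, rounded up to 6, so 6 affirmative votes are needed; 6 voted in favor. Satisfied.

Valid — all requirements satisfied.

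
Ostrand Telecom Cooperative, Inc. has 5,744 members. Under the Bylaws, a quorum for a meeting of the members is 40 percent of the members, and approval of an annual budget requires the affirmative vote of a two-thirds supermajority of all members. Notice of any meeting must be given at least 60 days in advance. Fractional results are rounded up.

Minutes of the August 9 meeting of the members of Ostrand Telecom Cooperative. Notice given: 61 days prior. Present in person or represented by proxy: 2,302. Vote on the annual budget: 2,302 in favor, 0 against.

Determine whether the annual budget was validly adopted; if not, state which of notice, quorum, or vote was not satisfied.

Notice: 61 days given; 60 required. Satisfied.
Quorum: 40% of 5,744 = 2,297.60, rounded up to 2,298; 2,302 present. Satisfied.
Vote: requires two-thirds of all members (5,744); 2/3 of 5744 = 3829.33, rounded up to 3830, so 3,830 needed; 2,302 in favor. Not satisfied.

Invalid — vote requirement not satisfied.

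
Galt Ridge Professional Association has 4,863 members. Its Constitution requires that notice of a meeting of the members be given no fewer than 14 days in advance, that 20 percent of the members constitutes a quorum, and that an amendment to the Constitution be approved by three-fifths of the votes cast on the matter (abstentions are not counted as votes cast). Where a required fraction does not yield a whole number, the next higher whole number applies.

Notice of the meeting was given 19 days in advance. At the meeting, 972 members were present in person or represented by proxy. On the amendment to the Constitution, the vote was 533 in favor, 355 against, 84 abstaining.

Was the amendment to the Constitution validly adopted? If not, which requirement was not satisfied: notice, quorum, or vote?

Invalid — quorum requirement not satisfied.

Notice: 19 days given; 14 required. Satisfied.
Quorum: 20% of 4,863 = 972.60, rounded up to 973; 972 present. Not satisfied.
Vote: requires three-fifths of the votes cast (972 − 84 abstaining = 888); 3/5 of 888 = 532.80, rounded up to 533, so 533 needed; 533 in favor. Satisfied.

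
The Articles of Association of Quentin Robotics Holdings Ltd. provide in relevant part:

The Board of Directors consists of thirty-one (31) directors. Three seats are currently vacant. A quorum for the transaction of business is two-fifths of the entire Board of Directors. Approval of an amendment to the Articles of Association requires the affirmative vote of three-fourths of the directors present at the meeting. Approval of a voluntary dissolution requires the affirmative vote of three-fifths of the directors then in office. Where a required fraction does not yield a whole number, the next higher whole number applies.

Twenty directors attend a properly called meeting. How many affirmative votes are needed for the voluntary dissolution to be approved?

17

The voluntary dissolution requires three-fifths of the directors then in office (28).
3/5 of 28 = 16.80, rounded up to 17.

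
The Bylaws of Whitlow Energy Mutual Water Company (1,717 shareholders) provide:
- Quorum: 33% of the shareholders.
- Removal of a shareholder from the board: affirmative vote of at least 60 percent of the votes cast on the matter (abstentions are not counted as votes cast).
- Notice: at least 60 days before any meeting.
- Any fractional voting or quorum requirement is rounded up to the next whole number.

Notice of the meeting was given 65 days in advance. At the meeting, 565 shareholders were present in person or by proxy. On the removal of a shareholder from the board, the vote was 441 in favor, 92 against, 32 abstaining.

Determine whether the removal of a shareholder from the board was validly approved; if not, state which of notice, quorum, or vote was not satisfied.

Notice: 65 days given; 60 required. Satisfied.
Quorum: 33% of 1,717 = 566.61, rounded up to 567; 565 present. Not satisfied.
Vote: requires three-fifths of the votes cast (565 − 32 abstaining = 533); 3/5 of 533 = 319.80, rounded up to 320, so 320 needed; 441 in favor. Satisfied.

Invalid — quorum requirement not satisfied.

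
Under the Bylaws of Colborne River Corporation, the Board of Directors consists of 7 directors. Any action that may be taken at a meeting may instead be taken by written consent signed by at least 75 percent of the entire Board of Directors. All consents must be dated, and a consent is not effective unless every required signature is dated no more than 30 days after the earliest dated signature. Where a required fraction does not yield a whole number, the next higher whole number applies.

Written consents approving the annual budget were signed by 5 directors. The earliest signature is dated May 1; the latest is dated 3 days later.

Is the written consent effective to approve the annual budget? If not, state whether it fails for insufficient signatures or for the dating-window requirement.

Not effective — insufficient signatures.

Signatures required: at least 75 percent of 7 — 3/4 of 7 = 5.25, rounded up to 6, so 6 needed; 5 signed. Insufficient.
Dating window: the latest signature is 3 days after the earliest; the limit is 30 days. Within the window.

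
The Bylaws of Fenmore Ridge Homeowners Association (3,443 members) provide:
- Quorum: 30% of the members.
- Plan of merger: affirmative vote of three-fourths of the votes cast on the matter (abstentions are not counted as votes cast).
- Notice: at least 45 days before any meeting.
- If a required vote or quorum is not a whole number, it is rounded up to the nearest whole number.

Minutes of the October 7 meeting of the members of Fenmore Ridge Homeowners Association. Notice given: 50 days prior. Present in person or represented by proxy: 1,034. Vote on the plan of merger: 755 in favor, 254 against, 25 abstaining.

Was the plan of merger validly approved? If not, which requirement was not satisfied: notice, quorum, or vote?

Notice: 50 days given; 45 required. Satisfied.
Quorum: 30% of 3,443 = 1,032.90, rounded up to 1,033; 1,034 present. Satisfied.
Vote: requires three-fourths of the votes cast (1,034 − 25 abstaining = 1,009); 3/4 of 1009 = 756.75, rounded up to 757, so 757 needed; 755 in favor. Not satisfied.

Invalid — vote requirement not satisfied.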